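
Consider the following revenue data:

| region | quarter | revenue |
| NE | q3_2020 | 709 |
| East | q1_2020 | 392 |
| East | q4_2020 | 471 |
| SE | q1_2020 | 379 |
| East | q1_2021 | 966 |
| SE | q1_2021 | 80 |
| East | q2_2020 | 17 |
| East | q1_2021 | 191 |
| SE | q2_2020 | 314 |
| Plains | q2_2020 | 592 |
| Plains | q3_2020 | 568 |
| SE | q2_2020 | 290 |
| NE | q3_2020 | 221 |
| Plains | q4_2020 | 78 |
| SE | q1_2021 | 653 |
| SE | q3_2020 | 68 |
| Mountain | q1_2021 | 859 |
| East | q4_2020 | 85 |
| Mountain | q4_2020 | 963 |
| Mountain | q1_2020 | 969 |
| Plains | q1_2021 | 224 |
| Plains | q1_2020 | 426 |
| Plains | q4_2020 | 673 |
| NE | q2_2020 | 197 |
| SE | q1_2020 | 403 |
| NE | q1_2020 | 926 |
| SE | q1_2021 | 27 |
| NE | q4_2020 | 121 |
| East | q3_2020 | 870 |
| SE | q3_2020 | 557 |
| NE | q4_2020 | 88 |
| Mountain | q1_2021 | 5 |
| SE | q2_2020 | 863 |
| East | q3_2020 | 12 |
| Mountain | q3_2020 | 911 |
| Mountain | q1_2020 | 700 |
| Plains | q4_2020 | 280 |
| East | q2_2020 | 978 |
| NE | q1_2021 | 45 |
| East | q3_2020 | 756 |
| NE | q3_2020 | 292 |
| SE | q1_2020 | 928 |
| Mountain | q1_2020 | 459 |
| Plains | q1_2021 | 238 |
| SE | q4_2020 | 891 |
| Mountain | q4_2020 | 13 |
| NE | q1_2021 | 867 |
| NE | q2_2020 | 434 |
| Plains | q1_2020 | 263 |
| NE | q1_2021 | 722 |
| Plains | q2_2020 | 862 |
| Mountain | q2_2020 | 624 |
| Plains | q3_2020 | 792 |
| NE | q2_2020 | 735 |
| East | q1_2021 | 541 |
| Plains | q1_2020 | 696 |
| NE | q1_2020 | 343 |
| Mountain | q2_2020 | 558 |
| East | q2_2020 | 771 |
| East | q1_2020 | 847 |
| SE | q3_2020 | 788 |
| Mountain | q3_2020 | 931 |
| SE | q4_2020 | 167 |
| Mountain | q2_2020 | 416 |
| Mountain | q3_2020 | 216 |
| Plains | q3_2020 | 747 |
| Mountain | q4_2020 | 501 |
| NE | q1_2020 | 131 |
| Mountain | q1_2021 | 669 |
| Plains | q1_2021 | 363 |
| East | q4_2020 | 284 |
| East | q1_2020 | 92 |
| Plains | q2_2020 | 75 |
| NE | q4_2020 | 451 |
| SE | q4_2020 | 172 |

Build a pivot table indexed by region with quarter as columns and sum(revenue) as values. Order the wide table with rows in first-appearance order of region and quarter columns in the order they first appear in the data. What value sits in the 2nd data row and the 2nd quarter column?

1331

With rows in first-appearance order of region, row 2 is region=East. quarter columns in first-appearance order: q3_2020, q1_2020, q4_2020, q1_2021, q2_2020; column 2 is q1_2020.
Long rows with region=East, quarter=q1_2020: 392 + 847 + 92 = 1331.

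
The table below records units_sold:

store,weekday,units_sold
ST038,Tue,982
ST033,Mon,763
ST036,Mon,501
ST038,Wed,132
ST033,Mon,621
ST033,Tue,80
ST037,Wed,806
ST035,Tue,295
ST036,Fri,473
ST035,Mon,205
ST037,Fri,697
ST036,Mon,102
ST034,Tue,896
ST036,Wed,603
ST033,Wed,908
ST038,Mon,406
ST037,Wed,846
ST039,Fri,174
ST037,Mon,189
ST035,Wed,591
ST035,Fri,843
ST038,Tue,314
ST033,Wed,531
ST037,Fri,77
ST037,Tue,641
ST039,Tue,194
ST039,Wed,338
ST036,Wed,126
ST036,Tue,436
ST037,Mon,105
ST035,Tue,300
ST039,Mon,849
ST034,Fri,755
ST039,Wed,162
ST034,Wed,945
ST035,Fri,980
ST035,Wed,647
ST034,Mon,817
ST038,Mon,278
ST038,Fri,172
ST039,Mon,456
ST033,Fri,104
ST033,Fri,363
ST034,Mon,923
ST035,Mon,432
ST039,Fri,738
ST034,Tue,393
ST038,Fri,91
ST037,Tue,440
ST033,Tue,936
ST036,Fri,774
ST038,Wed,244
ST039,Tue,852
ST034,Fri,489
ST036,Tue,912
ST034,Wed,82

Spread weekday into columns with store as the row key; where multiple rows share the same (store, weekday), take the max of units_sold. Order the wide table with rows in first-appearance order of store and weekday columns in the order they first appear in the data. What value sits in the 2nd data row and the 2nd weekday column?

763

With rows in first-appearance order of store, row 2 is store=ST033. weekday columns in first-appearance order: Tue, Mon, Wed, Fri; column 2 is Mon.
Long rows with store=ST033, weekday=Mon: max(763, 621) = 763.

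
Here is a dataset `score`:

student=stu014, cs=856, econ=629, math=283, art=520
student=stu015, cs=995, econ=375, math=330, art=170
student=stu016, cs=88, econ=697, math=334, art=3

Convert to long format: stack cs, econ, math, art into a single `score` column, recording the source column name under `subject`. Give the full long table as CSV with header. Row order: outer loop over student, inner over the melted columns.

student,subject,score
stu014,cs,856
stu014,econ,629
stu014,math,283
stu014,art,520
stu015,cs,995
stu015,econ,375
stu015,math,330
stu015,art,170
stu016,cs,88
stu016,econ,697
stu016,math,334
stu016,art,3

Each (student, column) pair becomes one row: 3 × 4 = 12 rows.
For example, (stu014, cs) → score=856.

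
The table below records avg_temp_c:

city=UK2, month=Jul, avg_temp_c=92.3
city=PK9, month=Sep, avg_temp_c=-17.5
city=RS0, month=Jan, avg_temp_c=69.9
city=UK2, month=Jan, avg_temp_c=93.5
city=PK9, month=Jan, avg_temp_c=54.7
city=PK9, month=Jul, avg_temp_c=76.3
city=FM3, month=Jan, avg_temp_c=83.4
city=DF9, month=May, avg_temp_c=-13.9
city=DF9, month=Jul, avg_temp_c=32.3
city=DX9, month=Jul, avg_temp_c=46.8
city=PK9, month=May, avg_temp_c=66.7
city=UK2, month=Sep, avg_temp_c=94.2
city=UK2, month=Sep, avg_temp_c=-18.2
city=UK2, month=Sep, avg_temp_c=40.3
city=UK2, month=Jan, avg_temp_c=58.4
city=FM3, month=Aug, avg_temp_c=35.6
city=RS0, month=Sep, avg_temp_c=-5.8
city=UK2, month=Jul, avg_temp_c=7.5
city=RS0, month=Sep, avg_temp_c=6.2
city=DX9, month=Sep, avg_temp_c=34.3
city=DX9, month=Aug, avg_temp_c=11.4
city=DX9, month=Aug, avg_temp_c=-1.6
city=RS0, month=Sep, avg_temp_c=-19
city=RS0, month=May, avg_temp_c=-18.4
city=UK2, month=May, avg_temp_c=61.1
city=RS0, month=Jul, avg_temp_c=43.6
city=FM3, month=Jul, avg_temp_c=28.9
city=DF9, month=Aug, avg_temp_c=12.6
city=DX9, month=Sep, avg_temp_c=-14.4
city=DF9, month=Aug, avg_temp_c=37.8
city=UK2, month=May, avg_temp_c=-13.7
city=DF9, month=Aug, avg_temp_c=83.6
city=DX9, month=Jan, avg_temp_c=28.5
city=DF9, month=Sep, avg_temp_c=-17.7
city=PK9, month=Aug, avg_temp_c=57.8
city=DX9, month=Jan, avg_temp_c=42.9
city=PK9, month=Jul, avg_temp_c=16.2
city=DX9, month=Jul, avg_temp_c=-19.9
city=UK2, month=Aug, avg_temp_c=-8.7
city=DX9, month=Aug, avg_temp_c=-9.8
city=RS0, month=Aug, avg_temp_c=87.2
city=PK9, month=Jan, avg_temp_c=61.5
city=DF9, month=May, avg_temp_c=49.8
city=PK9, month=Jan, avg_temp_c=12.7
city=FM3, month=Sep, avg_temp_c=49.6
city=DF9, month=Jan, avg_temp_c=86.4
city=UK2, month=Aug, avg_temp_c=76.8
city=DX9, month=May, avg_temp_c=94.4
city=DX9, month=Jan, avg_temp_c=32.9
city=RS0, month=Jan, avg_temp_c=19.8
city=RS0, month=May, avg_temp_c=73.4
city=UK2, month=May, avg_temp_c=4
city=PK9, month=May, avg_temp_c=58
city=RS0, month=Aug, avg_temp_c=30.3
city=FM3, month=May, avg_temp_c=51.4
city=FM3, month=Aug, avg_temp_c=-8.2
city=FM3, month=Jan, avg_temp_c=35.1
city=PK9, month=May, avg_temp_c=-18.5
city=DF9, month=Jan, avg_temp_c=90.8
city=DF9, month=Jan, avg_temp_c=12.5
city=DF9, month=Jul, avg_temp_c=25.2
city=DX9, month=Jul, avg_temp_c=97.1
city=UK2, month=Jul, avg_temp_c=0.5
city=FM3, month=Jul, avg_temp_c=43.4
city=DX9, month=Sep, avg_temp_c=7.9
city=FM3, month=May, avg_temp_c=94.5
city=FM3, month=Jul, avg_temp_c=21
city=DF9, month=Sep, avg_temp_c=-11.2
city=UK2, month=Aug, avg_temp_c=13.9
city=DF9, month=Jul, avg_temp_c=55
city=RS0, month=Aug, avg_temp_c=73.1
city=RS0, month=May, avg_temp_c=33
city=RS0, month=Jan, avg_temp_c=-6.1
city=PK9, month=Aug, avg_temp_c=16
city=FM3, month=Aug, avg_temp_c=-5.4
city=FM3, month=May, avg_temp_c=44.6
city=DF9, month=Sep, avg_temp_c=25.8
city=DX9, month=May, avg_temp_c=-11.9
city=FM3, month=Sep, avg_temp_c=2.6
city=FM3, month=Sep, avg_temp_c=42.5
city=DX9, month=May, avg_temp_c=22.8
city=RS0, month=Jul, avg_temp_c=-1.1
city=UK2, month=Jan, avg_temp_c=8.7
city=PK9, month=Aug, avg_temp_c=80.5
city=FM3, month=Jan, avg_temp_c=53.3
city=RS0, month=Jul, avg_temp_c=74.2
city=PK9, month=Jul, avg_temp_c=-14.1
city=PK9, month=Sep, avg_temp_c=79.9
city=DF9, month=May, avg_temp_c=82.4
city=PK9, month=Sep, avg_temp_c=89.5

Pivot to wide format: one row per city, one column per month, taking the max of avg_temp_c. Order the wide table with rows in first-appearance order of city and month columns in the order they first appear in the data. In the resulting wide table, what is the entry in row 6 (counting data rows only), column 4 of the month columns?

94.4

With rows in first-appearance order of city, row 6 is city=DX9. month columns in first-appearance order: Jul, Sep, Jan, May, Aug; column 4 is May.
Long rows with city=DX9, month=May: max(94.4, -11.9, 22.8) = 94.4.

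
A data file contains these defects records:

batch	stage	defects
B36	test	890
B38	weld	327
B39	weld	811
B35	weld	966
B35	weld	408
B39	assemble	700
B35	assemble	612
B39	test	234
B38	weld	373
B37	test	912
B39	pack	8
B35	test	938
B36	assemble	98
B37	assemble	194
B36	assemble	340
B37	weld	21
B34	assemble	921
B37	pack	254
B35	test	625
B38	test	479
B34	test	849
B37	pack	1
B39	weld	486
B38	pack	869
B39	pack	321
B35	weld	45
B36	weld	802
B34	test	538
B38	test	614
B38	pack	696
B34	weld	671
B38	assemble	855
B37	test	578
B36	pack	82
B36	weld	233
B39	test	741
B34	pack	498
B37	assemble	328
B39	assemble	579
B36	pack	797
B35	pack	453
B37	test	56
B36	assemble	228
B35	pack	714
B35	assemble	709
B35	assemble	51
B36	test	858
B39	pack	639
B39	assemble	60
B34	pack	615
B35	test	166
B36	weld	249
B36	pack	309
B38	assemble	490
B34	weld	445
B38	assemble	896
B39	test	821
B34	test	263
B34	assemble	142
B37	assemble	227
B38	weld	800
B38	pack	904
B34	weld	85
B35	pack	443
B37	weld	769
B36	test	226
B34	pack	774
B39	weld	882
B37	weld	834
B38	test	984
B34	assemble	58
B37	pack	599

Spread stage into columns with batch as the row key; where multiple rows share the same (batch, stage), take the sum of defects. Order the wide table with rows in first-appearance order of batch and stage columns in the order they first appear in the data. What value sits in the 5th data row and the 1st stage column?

With rows in first-appearance order of batch, row 5 is batch=B37. stage columns in first-appearance order: test, weld, assemble, pack; column 1 is test.
Long rows with batch=B37, stage=test: 912 + 578 + 56 = 1546.

1546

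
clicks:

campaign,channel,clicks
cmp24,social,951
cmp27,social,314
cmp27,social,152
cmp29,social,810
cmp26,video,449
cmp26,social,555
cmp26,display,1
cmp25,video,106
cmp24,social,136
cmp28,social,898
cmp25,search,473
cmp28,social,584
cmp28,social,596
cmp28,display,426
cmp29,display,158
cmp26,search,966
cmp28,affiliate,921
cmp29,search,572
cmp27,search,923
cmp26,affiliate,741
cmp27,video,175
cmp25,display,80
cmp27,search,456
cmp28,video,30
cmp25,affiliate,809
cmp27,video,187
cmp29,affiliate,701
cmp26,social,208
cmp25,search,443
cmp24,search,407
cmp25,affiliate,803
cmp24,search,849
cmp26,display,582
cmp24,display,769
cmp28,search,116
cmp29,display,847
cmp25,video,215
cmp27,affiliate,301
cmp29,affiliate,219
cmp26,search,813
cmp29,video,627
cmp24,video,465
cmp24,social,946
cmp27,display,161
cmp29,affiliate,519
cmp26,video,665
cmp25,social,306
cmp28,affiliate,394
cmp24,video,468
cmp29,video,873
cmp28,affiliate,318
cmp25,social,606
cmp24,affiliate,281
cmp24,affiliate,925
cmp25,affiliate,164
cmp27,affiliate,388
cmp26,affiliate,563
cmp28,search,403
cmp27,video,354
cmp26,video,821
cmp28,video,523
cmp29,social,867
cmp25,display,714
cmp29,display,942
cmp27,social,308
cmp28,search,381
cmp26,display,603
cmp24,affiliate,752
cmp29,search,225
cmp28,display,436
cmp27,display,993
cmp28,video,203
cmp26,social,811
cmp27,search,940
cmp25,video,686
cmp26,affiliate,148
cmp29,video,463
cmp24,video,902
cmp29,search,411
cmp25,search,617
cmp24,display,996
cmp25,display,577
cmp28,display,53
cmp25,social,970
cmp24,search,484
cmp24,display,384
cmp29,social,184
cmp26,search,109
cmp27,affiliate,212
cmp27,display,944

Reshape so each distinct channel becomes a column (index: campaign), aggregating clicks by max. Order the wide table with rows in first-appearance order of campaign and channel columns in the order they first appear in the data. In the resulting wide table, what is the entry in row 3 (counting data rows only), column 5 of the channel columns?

701

With rows in first-appearance order of campaign, row 3 is campaign=cmp29. channel columns in first-appearance order: social, video, display, search, affiliate; column 5 is affiliate.
Long rows with campaign=cmp29, channel=affiliate: max(701, 219, 519) = 701.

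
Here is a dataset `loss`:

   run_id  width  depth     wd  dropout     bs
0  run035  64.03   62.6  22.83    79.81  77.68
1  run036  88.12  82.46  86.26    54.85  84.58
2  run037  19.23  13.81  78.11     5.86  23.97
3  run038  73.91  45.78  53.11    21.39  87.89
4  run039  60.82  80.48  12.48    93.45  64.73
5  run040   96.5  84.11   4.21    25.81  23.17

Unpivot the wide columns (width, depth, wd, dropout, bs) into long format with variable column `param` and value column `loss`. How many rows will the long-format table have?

30

6 run_id values × 5 melted columns = 30 rows.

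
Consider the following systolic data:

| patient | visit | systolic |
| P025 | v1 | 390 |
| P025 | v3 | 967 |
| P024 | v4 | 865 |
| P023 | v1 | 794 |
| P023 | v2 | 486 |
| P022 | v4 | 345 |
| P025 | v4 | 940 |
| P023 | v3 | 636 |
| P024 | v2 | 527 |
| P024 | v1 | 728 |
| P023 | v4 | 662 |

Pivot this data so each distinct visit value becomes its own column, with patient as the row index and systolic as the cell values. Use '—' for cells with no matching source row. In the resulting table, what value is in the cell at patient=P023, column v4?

The long row with patient=P023, visit=v4 has systolic=662.

662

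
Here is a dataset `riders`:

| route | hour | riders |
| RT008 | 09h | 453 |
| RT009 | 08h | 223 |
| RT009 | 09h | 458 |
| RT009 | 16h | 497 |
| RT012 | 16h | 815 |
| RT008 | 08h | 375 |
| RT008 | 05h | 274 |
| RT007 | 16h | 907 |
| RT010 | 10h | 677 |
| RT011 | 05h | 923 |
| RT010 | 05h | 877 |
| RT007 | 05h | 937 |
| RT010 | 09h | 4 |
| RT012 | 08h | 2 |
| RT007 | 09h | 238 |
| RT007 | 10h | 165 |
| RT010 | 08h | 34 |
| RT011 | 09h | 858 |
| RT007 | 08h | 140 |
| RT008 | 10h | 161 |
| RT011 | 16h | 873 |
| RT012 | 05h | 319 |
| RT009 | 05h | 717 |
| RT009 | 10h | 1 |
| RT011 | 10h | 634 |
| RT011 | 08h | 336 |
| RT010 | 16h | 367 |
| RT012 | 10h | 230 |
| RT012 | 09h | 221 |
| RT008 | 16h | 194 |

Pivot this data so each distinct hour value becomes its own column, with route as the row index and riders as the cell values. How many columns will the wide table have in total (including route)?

6

1 column for route plus 5 distinct hour values → 6 columns.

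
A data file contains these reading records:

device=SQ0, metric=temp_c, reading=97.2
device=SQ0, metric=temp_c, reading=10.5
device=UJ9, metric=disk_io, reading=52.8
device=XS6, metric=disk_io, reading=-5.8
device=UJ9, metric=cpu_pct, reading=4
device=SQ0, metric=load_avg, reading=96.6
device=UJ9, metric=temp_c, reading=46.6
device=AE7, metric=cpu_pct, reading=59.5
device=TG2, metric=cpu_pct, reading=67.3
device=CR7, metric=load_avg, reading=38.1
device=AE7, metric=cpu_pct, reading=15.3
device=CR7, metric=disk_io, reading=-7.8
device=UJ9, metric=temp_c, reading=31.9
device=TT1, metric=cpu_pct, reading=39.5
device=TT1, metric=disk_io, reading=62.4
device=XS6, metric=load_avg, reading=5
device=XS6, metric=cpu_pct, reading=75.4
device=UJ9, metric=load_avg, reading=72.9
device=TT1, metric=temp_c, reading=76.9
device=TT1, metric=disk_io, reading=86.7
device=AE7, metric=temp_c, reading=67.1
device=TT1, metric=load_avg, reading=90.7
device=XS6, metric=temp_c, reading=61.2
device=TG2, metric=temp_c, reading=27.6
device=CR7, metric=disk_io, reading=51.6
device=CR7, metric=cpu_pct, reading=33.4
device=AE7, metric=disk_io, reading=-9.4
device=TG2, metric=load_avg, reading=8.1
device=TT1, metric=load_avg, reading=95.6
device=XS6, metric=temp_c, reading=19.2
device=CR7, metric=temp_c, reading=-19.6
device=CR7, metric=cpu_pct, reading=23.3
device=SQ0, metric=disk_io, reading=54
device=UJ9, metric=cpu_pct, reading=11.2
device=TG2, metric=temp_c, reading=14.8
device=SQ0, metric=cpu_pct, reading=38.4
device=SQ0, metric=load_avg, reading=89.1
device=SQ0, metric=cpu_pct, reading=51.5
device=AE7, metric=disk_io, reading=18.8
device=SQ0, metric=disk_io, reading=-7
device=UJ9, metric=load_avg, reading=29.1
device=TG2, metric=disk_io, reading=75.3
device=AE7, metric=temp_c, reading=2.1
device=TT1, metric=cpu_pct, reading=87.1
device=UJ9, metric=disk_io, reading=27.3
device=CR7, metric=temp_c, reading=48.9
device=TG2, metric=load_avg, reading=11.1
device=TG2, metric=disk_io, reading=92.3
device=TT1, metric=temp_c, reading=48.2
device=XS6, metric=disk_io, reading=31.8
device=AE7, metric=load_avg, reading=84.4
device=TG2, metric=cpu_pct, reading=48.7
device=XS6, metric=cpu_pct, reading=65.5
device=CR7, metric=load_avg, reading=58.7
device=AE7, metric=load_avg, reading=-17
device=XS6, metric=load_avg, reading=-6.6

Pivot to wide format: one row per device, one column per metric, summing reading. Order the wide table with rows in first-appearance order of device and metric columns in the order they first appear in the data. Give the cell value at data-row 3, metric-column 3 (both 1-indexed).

With rows in first-appearance order of device, row 3 is device=XS6. metric columns in first-appearance order: temp_c, disk_io, cpu_pct, load_avg; column 3 is cpu_pct.
Long rows with device=XS6, metric=cpu_pct: 75.4 + 65.5 = 140.9.

140.9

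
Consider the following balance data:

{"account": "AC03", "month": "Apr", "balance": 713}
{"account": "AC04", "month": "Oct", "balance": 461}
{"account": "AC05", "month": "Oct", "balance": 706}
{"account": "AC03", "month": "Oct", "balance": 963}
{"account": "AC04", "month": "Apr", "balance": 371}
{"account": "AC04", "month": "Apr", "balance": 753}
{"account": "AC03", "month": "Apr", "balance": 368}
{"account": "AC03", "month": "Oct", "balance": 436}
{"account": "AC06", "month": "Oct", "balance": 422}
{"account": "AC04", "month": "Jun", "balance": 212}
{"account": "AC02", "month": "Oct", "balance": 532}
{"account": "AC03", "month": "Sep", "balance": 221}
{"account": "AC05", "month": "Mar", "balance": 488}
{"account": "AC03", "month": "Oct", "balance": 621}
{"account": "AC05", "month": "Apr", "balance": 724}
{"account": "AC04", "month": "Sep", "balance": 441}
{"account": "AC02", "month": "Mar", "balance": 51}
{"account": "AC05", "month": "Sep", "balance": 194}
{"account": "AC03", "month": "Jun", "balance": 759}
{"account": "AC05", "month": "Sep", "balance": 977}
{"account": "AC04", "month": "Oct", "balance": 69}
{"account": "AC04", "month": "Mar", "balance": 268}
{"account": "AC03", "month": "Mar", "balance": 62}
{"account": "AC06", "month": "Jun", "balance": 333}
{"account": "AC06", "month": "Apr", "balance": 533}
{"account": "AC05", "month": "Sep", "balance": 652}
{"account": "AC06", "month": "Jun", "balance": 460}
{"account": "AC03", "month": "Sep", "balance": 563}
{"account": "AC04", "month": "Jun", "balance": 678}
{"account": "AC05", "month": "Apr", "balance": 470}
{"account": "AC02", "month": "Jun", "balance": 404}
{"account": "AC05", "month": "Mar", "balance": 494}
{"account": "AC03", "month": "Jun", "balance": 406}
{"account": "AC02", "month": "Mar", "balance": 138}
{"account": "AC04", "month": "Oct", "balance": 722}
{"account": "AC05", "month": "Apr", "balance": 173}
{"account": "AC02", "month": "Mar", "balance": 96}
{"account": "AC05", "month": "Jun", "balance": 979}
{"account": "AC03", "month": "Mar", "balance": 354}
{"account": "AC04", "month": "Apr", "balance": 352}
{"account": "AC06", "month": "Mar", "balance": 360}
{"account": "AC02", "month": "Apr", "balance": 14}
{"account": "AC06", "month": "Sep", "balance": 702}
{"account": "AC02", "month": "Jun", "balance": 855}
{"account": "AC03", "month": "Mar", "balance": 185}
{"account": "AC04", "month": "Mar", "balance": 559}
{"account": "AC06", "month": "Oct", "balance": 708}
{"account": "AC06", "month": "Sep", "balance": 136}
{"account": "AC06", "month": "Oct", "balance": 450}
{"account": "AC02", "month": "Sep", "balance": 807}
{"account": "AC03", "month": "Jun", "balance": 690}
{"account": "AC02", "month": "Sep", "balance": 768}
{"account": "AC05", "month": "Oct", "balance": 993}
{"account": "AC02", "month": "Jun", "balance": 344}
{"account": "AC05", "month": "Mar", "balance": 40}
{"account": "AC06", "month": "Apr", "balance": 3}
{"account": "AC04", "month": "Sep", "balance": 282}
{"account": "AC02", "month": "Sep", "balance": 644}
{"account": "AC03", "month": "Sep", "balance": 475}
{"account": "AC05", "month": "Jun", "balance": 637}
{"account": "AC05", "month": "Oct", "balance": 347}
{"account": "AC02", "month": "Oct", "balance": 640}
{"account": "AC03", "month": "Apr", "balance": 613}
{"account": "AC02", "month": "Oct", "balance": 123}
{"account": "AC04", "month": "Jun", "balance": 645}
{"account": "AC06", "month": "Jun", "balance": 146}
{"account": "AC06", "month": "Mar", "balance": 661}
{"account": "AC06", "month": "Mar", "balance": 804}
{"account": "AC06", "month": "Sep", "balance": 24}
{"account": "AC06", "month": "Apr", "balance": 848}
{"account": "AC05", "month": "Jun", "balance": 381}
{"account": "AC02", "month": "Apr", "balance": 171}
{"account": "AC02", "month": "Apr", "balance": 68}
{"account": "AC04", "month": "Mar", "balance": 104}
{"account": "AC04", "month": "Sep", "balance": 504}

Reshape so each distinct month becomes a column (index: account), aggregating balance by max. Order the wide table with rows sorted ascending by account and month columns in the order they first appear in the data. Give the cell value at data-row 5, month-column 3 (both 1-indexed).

With rows sorted ascending by account, row 5 is account=AC06. month columns in first-appearance order: Apr, Oct, Jun, Sep, Mar; column 3 is Jun.
Long rows with account=AC06, month=Jun: max(333, 460, 146) = 460.

460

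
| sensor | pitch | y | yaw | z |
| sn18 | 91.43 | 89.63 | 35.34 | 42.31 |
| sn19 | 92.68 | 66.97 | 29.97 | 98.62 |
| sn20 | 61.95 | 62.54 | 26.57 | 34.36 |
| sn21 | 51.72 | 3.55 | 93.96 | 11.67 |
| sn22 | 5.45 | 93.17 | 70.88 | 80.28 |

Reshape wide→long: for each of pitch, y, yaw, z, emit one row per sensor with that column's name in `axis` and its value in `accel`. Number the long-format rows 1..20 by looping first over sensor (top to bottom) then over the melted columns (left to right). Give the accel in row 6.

66.97

20 rows total (5 × 4). Row 6: index ⌊(6-1)/4⌋ = 1 into sensor → sn19; (6-1) mod 4 = 1 into the melted columns → y.
So row 6 is (sn19, y, 66.97); accel = 66.97.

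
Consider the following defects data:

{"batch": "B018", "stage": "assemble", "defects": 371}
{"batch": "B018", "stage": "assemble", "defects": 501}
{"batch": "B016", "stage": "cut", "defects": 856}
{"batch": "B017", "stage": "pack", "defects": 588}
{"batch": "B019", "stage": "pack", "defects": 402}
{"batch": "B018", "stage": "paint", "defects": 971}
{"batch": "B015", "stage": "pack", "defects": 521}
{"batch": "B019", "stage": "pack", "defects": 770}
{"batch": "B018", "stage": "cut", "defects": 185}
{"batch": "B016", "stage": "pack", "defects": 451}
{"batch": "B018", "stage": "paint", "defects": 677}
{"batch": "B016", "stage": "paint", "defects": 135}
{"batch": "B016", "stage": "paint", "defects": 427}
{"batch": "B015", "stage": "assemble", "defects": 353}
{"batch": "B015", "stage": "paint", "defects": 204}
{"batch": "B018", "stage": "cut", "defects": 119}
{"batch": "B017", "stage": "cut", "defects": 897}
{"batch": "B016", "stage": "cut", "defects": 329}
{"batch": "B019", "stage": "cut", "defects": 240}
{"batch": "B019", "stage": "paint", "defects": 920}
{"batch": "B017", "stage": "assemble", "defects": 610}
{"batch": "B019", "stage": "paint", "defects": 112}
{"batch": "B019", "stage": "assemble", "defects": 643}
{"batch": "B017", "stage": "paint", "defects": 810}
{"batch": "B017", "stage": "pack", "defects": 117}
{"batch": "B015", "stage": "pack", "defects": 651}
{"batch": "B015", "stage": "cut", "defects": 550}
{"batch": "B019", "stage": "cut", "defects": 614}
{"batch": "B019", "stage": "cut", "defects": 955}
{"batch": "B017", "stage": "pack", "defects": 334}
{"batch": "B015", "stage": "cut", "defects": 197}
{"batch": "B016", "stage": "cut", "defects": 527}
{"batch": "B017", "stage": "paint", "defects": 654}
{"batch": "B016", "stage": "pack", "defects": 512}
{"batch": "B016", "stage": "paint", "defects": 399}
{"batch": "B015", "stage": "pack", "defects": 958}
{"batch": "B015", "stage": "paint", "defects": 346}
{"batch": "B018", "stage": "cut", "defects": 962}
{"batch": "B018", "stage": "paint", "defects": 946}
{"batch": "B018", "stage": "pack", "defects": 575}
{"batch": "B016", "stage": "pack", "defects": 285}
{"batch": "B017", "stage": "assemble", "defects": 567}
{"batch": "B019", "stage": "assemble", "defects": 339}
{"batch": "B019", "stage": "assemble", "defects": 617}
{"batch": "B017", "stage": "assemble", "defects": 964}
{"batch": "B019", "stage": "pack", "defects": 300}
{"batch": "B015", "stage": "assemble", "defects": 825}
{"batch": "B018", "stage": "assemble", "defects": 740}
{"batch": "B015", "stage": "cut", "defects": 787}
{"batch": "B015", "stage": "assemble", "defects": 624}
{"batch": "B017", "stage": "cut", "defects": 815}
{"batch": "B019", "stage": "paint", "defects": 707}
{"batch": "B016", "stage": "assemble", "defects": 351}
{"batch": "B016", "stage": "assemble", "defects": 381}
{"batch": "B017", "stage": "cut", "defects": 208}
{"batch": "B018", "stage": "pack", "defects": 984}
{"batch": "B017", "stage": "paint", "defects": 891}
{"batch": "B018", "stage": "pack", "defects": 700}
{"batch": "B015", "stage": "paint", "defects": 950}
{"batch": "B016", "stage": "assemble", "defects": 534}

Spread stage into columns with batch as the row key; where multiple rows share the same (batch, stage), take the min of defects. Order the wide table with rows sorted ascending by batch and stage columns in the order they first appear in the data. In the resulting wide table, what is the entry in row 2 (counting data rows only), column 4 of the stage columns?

135

With rows sorted ascending by batch, row 2 is batch=B016. stage columns in first-appearance order: assemble, cut, pack, paint; column 4 is paint.
Long rows with batch=B016, stage=paint: min(135, 427, 399) = 135.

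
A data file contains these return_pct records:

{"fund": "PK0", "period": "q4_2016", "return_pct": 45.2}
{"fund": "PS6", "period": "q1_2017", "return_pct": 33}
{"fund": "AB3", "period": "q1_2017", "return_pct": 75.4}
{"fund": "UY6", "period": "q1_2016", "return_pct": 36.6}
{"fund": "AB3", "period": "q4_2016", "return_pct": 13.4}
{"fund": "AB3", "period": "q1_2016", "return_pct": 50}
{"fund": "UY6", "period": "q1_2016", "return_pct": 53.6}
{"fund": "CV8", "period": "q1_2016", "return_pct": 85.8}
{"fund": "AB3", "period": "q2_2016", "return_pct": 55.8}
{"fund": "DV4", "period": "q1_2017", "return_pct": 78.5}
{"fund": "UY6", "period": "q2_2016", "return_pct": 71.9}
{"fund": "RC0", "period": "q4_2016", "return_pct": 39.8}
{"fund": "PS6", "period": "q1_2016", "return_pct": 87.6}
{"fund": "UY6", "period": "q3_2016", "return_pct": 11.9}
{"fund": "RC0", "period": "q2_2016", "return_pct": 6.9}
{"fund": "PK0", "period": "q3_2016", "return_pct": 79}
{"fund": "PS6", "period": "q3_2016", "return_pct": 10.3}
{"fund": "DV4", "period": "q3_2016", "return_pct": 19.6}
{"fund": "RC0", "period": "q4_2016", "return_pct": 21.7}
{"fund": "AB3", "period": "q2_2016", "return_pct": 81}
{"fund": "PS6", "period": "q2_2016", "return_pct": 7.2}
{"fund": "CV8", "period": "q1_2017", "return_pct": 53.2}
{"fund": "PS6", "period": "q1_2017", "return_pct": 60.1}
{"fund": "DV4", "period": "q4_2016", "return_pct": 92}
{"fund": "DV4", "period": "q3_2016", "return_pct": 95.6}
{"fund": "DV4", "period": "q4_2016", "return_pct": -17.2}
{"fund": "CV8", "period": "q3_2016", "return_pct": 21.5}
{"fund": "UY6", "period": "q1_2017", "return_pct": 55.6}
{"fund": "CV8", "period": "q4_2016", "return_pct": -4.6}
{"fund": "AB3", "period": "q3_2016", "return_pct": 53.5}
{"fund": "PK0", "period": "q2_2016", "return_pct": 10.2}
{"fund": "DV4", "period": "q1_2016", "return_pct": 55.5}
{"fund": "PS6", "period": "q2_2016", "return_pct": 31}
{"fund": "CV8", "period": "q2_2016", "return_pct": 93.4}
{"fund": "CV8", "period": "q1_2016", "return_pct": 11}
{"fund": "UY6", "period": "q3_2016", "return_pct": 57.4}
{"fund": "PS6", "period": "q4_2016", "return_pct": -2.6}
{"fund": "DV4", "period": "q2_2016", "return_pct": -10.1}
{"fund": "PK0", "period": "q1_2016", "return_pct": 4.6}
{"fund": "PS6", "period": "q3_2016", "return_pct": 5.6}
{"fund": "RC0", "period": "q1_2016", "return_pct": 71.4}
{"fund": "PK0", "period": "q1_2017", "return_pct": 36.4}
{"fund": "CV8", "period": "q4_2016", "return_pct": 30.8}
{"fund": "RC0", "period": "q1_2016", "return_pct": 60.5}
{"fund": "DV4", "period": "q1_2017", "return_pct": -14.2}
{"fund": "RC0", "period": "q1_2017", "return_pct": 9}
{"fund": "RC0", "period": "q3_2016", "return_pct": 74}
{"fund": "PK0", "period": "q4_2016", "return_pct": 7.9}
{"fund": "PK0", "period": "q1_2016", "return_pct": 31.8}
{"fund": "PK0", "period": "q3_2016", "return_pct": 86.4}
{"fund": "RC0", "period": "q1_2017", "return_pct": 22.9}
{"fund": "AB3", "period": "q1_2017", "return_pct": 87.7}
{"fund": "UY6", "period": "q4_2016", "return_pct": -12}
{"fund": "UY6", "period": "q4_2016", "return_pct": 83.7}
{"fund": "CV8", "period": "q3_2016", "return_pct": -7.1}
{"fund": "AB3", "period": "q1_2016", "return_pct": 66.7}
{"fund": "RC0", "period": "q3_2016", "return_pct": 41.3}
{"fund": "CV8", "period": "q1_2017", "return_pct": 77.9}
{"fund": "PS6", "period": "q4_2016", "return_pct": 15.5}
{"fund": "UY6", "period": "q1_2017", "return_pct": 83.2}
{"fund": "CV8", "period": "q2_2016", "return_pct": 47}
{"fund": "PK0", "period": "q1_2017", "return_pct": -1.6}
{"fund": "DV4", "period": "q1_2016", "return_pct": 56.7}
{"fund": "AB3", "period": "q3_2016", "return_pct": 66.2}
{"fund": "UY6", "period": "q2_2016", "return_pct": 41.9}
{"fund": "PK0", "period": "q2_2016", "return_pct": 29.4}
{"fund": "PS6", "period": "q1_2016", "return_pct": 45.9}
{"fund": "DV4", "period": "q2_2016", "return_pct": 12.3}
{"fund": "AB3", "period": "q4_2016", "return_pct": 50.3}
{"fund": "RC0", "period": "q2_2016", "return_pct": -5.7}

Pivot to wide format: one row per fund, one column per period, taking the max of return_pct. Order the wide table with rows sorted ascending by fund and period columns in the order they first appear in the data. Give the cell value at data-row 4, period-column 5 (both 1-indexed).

With rows sorted ascending by fund, row 4 is fund=PK0. period columns in first-appearance order: q4_2016, q1_2017, q1_2016, q2_2016, q3_2016; column 5 is q3_2016.
Long rows with fund=PK0, period=q3_2016: max(79, 86.4) = 86.4.

86.4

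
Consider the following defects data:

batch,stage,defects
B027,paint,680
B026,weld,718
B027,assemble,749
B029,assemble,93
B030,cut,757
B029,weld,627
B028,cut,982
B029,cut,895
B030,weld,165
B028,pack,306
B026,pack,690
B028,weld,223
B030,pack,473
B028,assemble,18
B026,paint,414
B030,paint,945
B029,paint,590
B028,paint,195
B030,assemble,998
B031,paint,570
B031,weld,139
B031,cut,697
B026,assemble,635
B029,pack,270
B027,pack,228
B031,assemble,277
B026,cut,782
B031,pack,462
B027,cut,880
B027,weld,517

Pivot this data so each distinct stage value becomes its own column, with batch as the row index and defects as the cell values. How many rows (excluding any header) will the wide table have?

6

6 distinct batch values → 6 rows.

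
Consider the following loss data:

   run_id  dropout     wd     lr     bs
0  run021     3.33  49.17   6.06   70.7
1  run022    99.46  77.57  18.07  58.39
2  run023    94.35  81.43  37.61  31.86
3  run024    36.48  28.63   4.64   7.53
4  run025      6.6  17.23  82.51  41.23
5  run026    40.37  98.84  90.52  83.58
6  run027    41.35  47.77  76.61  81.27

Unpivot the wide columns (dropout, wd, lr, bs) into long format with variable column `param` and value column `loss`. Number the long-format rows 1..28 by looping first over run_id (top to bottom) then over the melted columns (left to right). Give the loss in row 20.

28 rows total (7 × 4). Row 20: index ⌊(20-1)/4⌋ = 4 into run_id → run025; (20-1) mod 4 = 3 into the melted columns → bs.
So row 20 is (run025, bs, 41.23); loss = 41.23.

41.23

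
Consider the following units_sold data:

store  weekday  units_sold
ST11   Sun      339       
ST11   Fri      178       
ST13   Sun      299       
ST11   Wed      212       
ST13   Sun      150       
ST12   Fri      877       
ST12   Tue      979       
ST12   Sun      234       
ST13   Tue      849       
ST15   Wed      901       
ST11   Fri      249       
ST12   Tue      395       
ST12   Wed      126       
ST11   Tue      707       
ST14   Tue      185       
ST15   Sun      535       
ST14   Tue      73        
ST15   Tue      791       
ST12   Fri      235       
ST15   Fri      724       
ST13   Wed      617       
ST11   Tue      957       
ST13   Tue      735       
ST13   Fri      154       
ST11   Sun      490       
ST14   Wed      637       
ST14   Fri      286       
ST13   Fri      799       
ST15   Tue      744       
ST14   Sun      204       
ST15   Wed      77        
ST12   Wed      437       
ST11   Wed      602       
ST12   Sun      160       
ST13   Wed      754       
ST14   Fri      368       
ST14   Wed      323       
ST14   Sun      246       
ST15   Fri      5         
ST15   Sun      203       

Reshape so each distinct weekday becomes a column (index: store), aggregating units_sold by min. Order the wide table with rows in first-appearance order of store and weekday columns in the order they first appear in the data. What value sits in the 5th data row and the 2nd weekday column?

With rows in first-appearance order of store, row 5 is store=ST14. weekday columns in first-appearance order: Sun, Fri, Wed, Tue; column 2 is Fri.
Long rows with store=ST14, weekday=Fri: min(286, 368) = 286.

286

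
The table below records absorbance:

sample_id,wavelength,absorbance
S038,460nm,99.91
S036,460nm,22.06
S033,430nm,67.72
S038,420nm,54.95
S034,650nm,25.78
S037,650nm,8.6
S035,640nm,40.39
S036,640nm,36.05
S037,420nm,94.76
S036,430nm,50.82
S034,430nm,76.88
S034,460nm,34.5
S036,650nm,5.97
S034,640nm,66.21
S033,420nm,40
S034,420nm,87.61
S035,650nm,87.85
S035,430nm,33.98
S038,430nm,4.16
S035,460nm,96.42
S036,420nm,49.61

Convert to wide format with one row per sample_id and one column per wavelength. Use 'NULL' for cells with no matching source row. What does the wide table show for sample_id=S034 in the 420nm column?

87.61

The long row with sample_id=S034, wavelength=420nm has absorbance=87.61.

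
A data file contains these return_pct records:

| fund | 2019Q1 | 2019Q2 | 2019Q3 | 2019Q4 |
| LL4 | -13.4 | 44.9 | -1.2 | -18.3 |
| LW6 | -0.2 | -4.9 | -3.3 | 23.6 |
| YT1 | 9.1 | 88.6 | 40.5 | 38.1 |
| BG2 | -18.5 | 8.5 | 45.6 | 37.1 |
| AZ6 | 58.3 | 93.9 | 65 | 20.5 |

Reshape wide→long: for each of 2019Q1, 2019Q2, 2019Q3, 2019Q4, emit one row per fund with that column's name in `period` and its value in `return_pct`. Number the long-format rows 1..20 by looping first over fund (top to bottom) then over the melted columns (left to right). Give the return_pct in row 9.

9.1

20 rows total (5 × 4). Row 9: index ⌊(9-1)/4⌋ = 2 into fund → YT1; (9-1) mod 4 = 0 into the melted columns → 2019Q1.
So row 9 is (YT1, 2019Q1, 9.1); return_pct = 9.1.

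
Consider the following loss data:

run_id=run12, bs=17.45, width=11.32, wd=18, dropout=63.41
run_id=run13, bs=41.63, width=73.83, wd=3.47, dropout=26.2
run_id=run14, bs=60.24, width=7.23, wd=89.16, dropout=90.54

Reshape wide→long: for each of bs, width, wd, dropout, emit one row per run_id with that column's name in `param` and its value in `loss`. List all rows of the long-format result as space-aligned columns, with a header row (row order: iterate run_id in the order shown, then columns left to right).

Each (run_id, column) pair becomes one row: 3 × 4 = 12 rows.
For example, (run12, bs) → loss=17.45.

run_id  param    loss 
run12   bs       17.45
run12   width    11.32
run12   wd       18   
run12   dropout  63.41
run13   bs       41.63
run13   width    73.83
run13   wd       3.47 
run13   dropout  26.2 
run14   bs       60.24
run14   width    7.23 
run14   wd       89.16
run14   dropout  90.54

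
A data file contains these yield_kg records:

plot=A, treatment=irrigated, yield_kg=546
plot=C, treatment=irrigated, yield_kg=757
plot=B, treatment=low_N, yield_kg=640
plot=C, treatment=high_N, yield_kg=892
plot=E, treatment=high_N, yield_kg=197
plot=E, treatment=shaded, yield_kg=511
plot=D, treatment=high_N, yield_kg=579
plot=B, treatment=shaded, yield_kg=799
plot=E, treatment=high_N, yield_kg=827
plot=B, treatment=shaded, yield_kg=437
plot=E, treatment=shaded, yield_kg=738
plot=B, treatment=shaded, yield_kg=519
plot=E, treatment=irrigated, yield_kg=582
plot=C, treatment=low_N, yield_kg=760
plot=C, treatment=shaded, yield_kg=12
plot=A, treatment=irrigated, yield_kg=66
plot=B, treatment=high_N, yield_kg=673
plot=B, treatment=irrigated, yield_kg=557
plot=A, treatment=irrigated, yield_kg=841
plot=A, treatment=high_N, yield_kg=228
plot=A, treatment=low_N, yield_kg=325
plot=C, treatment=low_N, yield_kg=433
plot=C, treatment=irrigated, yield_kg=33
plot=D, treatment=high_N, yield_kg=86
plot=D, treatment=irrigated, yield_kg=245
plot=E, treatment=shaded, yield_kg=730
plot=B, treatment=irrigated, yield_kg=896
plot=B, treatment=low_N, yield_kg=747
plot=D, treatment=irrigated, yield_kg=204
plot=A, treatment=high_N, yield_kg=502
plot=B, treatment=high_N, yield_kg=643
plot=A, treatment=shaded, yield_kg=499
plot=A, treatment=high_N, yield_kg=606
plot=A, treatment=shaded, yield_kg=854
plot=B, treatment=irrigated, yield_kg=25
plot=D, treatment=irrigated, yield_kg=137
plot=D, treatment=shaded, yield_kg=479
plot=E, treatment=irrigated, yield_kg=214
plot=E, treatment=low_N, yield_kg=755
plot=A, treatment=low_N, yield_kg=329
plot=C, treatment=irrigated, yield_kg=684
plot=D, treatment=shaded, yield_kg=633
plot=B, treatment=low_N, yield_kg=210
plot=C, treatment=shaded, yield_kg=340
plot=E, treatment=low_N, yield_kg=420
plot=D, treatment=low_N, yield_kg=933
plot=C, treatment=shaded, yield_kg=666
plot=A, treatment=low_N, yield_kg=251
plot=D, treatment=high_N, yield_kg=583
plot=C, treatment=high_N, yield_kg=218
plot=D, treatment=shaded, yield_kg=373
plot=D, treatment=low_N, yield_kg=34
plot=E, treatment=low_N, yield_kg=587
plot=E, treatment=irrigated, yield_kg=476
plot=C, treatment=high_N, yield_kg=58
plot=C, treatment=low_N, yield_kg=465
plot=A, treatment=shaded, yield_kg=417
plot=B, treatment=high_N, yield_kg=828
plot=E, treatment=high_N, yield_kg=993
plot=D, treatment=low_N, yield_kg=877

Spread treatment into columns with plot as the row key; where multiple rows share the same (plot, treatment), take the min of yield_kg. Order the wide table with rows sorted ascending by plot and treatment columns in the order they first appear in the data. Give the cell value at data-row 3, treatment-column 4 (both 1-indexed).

12

With rows sorted ascending by plot, row 3 is plot=C. treatment columns in first-appearance order: irrigated, low_N, high_N, shaded; column 4 is shaded.
Long rows with plot=C, treatment=shaded: min(12, 340, 666) = 12.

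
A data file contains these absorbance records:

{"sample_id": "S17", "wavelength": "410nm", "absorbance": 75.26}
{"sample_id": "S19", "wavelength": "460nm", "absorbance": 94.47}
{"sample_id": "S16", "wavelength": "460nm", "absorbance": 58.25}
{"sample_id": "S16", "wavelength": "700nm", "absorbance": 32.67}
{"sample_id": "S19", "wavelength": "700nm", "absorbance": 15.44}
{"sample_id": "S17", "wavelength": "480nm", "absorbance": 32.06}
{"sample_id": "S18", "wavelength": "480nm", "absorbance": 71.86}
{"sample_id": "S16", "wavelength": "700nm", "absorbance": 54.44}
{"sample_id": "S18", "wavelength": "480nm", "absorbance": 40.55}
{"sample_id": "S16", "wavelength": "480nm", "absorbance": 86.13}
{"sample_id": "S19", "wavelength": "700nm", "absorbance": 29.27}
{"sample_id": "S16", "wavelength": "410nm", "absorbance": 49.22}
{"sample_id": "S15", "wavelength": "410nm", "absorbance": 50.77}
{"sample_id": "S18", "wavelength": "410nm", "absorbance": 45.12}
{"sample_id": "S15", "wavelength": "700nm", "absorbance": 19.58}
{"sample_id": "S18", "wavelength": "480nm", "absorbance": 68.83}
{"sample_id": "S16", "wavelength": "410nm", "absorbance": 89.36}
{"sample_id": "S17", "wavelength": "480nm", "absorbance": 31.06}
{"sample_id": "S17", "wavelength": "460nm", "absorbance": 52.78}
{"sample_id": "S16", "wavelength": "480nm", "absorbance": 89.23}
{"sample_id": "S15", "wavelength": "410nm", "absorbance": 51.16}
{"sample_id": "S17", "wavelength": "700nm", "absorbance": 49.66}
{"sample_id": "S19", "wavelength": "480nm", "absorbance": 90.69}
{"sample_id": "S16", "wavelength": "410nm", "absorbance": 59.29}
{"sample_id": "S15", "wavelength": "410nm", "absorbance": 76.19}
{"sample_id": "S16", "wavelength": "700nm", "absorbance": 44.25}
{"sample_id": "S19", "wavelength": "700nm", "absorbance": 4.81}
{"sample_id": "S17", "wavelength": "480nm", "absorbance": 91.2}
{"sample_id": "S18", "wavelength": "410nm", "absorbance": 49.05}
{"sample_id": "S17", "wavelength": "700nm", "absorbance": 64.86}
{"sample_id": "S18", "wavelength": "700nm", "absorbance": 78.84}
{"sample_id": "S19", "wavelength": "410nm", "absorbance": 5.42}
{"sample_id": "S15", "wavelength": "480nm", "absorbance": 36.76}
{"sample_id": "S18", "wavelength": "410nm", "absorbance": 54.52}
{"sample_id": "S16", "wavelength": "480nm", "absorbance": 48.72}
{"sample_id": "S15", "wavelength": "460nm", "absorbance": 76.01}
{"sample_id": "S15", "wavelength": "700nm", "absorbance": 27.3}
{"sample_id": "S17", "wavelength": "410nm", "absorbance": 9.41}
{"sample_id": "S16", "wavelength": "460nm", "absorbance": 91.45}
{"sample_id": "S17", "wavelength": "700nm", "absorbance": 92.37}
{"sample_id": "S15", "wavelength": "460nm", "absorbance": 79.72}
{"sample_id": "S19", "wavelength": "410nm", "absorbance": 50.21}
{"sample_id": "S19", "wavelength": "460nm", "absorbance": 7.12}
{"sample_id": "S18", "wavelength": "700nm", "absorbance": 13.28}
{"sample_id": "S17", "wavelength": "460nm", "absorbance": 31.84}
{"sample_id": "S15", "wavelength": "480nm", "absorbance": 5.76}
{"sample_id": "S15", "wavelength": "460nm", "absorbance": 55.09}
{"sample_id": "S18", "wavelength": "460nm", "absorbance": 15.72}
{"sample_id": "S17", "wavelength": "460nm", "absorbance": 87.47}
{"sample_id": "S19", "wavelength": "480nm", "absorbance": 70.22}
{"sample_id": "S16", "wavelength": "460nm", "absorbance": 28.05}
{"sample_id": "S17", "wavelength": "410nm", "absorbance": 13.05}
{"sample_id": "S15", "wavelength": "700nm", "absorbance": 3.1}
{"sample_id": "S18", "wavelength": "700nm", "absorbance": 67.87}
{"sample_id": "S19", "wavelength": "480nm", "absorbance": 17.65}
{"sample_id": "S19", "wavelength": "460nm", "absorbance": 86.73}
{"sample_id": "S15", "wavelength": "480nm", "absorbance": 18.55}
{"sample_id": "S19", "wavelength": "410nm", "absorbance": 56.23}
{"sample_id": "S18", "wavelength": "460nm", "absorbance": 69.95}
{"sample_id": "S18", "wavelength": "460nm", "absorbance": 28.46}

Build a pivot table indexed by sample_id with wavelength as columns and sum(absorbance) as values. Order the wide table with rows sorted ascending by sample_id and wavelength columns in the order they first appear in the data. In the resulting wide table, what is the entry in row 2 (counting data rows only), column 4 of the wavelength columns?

With rows sorted ascending by sample_id, row 2 is sample_id=S16. wavelength columns in first-appearance order: 410nm, 460nm, 700nm, 480nm; column 4 is 480nm.
Long rows with sample_id=S16, wavelength=480nm: 86.13 + 89.23 + 48.72 = 224.08.

224.08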